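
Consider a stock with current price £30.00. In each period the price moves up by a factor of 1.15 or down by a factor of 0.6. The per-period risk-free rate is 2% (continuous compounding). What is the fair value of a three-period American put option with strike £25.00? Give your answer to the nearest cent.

Risk-neutral probability p = (e^0.02 − 0.6)/(1.15 − 0.6) = 0.4202/0.5500 = 0.7640
Terminal stock prices: S_uuu = 45.63, S_uud = 23.8, S_udd = 12.42, S_ddd = 6.48
Terminal payoffs (K − S): max(-20.63, 0) = 0, max(1.195, 0) = 1.195, max(12.58, 0) = 12.58, max(18.52, 0) = 18.52
Node uu (S = 39.67): continuation = e^(−0.02)·[0.7640·0.0000 + 0.2360·1.1950] = 0.2764; exercise value = 0.0000 ≤ continuation, so V_uu = 0.2764
Node ud (S = 20.7): continuation = e^(−0.02)·[0.7640·1.1950 + 0.2360·12.5800] = 3.8050; exercise value = 4.3000 > continuation, so V_ud = 4.3000 (exercise)
Node dd (S = 10.8): continuation = e^(−0.02)·[0.7640·12.5800 + 0.2360·18.5200] = 13.7050; exercise value = 14.2000 > continuation, so V_dd = 14.2000 (exercise)
Node u (S = 34.5): continuation = e^(−0.02)·[0.7640·0.2764 + 0.2360·4.3000] = 1.2017; exercise value = 0.0000 ≤ continuation, so V_u = 1.2017
Node d (S = 18): continuation = e^(−0.02)·[0.7640·4.3000 + 0.2360·14.2000] = 6.5050; exercise value = 7.0000 > continuation, so V_d = 7.0000 (exercise)
Node 0 (S = 30): continuation = e^(−0.02)·[0.7640·1.2017 + 0.2360·7.0000] = 2.5192; exercise value = 0.0000 ≤ continuation, so V_0 = 2.5192

£2.52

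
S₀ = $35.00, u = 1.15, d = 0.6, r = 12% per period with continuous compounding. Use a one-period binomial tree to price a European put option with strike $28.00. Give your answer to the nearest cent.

Risk-neutral probability p = (e^0.12 − 0.6)/(1.15 − 0.6) = 0.5275/0.5500 = 0.9591
Terminal stock prices: S_u = 40.25, S_d = 21
Terminal payoffs (K − S): max(-12.25, 0) = 0, max(7, 0) = 7
Node 0 (S = 35): V_0 = e^(−0.12)·[0.9591·0.0000 + 0.0409·7.0000] = 0.2540

$0.25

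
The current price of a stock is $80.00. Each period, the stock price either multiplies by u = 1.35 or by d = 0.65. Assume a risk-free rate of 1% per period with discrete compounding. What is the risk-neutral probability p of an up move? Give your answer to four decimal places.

p = 0.5143

Risk-neutral probability p = (1 + 0.01 − 0.65)/(1.35 − 0.65) = 0.3600/0.7000 = 0.5143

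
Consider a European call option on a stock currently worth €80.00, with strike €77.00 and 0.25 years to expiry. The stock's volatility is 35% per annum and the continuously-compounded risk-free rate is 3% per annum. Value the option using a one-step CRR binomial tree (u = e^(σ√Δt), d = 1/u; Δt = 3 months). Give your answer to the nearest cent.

CRR parameters: u = e^(σ√Δt) = e^(0.35·√0.25) = 1.1912, d = 1/u = 0.8395
Per-period rate: rΔt = 0.03·0.25 = 0.0075, so R = e^0.0075 = 1.0075
Risk-neutral probability p = (e^0.0075 − 0.8395)/(1.1912 − 0.8395) = 0.1681/0.3518 = 0.4778
Terminal stock prices: S_u = 95.3, S_d = 67.16
Terminal payoffs (S − K): max(18.3, 0) = 18.3, max(-9.843, 0) = 0
Node 0 (S = 80): V_0 = e^(−0.0075)·[0.4778·18.2997 + 0.5222·0.0000] = 8.6776

€8.68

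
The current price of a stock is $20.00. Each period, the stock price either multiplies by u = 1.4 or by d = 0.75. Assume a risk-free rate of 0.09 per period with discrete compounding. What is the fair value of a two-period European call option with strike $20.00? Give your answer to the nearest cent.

$4.84

Risk-neutral probability p = (1 + 0.09 − 0.75)/(1.4 − 0.75) = 0.3400/0.6500 = 0.5231
Terminal stock prices: S_uu = 39.2, S_ud = 21, S_dd = 11.25
Terminal payoffs (S − K): max(19.2, 0) = 19.2, max(1, 0) = 1, max(-8.75, 0) = 0
Node u (S = 28): V_u = 1/1.09·[0.5231·19.2000 + 0.4769·1.0000] = 9.6514
Node d (S = 15): V_d = 1/1.09·[0.5231·1.0000 + 0.4769·0.0000] = 0.4799
Node 0 (S = 20): V_0 = 1/1.09·[0.5231·9.6514 + 0.4769·0.4799] = 4.8415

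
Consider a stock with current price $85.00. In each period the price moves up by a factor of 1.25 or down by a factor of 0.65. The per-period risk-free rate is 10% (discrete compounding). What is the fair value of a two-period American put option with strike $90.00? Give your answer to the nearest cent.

Risk-neutral probability p = (1 + 0.1 − 0.65)/(1.25 − 0.65) = 0.4500/0.6000 = 0.7500
Terminal stock prices: S_uu = 132.8, S_ud = 69.06, S_dd = 35.91
Terminal payoffs (K − S): max(-42.81, 0) = 0, max(20.94, 0) = 20.94, max(54.09, 0) = 54.09
Node u (S = 106.2): continuation = 1/1.1·[0.7500·0.0000 + 0.2500·20.9375] = 4.7585; exercise value = 0.0000 ≤ continuation, so V_u = 4.7585
Node d (S = 55.25): continuation = 1/1.1·[0.7500·20.9375 + 0.2500·54.0875] = 26.5682; exercise value = 34.7500 > continuation, so V_d = 34.7500 (exercise)
Node 0 (S = 85): continuation = 1/1.1·[0.7500·4.7585 + 0.2500·34.7500] = 11.1422; exercise value = 5.0000 ≤ continuation, so V_0 = 11.1422

$11.14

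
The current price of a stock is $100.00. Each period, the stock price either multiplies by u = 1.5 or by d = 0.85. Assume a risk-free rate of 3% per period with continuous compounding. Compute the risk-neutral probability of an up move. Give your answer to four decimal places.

p = 0.2776

Risk-neutral probability p = (e^0.03 − 0.85)/(1.5 − 0.85) = 0.1805/0.6500 = 0.2776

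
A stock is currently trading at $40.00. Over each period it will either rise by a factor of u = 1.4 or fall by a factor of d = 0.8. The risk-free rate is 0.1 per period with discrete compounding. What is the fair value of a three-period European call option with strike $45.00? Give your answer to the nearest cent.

Risk-neutral probability p = (1 + 0.1 − 0.8)/(1.4 − 0.8) = 0.3000/0.6000 = 0.5000
Terminal stock prices: S_uuu = 109.8, S_uud = 62.72, S_udd = 35.84, S_ddd = 20.48
Terminal payoffs (S − K): max(64.76, 0) = 64.76, max(17.72, 0) = 17.72, max(-9.16, 0) = 0, max(-24.52, 0) = 0
Node uu (S = 78.4): V_uu = 1/1.1·[0.5000·64.7600 + 0.5000·17.7200] = 37.4909
Node ud (S = 44.8): V_ud = 1/1.1·[0.5000·17.7200 + 0.5000·0.0000] = 8.0545
Node dd (S = 25.6): V_dd = 1/1.1·[0.5000·0.0000 + 0.5000·0.0000] = 0.0000
Node u (S = 56): V_u = 1/1.1·[0.5000·37.4909 + 0.5000·8.0545] = 20.7025
Node d (S = 32): V_d = 1/1.1·[0.5000·8.0545 + 0.5000·0.0000] = 3.6612
Node 0 (S = 40): V_0 = 1/1.1·[0.5000·20.7025 + 0.5000·3.6612] = 11.0744

$11.07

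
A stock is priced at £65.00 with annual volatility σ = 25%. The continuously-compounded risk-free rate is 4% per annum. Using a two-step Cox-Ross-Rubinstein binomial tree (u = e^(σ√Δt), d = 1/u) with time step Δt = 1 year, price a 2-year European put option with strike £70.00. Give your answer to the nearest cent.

CRR parameters: u = e^(σ√Δt) = e^(0.25·√1) = 1.2840, d = 1/u = 0.7788
Per-period rate: rΔt = 0.04·1 = 0.04, so R = e^0.04 = 1.0408
Risk-neutral probability p = (e^0.04 − 0.7788)/(1.2840 − 0.7788) = 0.2620/0.5052 = 0.5186
Terminal stock prices: S_uu = 107.2, S_ud = 65, S_dd = 39.42
Terminal payoffs (K − S): max(-37.17, 0) = 0, max(5, 0) = 5, max(30.58, 0) = 30.58
Node u (S = 83.46): V_u = e^(−0.04)·[0.5186·0.0000 + 0.4814·5.0000] = 2.3126
Node d (S = 50.62): V_d = e^(−0.04)·[0.5186·5.0000 + 0.4814·30.5755] = 16.6332
Node 0 (S = 65): V_0 = e^(−0.04)·[0.5186·2.3126 + 0.4814·16.6332] = 8.8455

£8.85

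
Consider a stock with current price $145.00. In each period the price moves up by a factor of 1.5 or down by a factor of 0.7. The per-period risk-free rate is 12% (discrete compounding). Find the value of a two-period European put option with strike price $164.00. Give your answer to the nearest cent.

Risk-neutral probability p = (1 + 0.12 − 0.7)/(1.5 − 0.7) = 0.4200/0.8000 = 0.5250
Terminal stock prices: S_uu = 326.2, S_ud = 152.2, S_dd = 71.05
Terminal payoffs (K − S): max(-162.2, 0) = 0, max(11.75, 0) = 11.75, max(92.95, 0) = 92.95
Node u (S = 217.5): V_u = 1/1.12·[0.5250·0.0000 + 0.4750·11.7500] = 4.9833
Node d (S = 101.5): V_d = 1/1.12·[0.5250·11.7500 + 0.4750·92.9500] = 44.9286
Node 0 (S = 145): V_0 = 1/1.12·[0.5250·4.9833 + 0.4750·44.9286] = 21.3904

$21.39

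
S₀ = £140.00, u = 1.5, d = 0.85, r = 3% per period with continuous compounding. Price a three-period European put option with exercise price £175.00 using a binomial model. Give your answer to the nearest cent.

Risk-neutral probability p = (e^0.03 − 0.85)/(1.5 − 0.85) = 0.1805/0.6500 = 0.2776
Terminal stock prices: S_uuu = 472.5, S_uud = 267.8, S_udd = 151.7, S_ddd = 85.98
Terminal payoffs (K − S): max(-297.5, 0) = 0, max(-92.75, 0) = 0, max(23.28, 0) = 23.28, max(89.02, 0) = 89.02
Node uu (S = 315): V_uu = e^(−0.03)·[0.2776·0.0000 + 0.7224·0.0000] = 0.0000
Node ud (S = 178.5): V_ud = e^(−0.03)·[0.2776·0.0000 + 0.7224·23.2750] = 16.3164
Node dd (S = 101.1): V_dd = e^(−0.03)·[0.2776·23.2750 + 0.7224·89.0225] = 68.6780
Node u (S = 210): V_u = e^(−0.03)·[0.2776·0.0000 + 0.7224·16.3164] = 11.4383
Node d (S = 119): V_d = e^(−0.03)·[0.2776·16.3164 + 0.7224·68.6780] = 52.5411
Node 0 (S = 140): V_0 = e^(−0.03)·[0.2776·11.4383 + 0.7224·52.5411] = 39.9145

£39.91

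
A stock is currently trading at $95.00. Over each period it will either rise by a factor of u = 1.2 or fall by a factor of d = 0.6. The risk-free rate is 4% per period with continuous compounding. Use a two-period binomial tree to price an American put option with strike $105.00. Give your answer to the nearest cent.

$18.82

Risk-neutral probability p = (e^0.04 − 0.6)/(1.2 − 0.6) = 0.4408/0.6000 = 0.7347
Terminal stock prices: S_uu = 136.8, S_ud = 68.4, S_dd = 34.2
Terminal payoffs (K − S): max(-31.8, 0) = 0, max(36.6, 0) = 36.6, max(70.8, 0) = 70.8
Node u (S = 114): continuation = e^(−0.04)·[0.7347·0.0000 + 0.2653·36.6000] = 9.3298; exercise value = 0.0000 ≤ continuation, so V_u = 9.3298
Node d (S = 57): continuation = e^(−0.04)·[0.7347·36.6000 + 0.2653·70.8000] = 43.8829; exercise value = 48.0000 > continuation, so V_d = 48.0000 (exercise)
Node 0 (S = 95): continuation = e^(−0.04)·[0.7347·9.3298 + 0.2653·48.0000] = 18.8215; exercise value = 10.0000 ≤ continuation, so V_0 = 18.8215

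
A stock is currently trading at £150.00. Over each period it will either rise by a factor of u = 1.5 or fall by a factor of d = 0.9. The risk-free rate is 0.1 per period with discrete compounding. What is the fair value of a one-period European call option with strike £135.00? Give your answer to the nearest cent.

Risk-neutral probability p = (1 + 0.1 − 0.9)/(1.5 − 0.9) = 0.2000/0.6000 = 0.3333
Terminal stock prices: S_u = 225, S_d = 135
Terminal payoffs (S − K): max(90, 0) = 90, max(0, 0) = 0
Node 0 (S = 150): V_0 = 1/1.1·[0.3333·90.0000 + 0.6667·0.0000] = 27.2727

£27.27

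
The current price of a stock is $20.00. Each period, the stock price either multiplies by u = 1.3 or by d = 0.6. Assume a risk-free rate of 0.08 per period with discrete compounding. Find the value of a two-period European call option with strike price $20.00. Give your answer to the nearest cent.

Risk-neutral probability p = (1 + 0.08 − 0.6)/(1.3 − 0.6) = 0.4800/0.7000 = 0.6857
Terminal stock prices: S_uu = 33.8, S_ud = 15.6, S_dd = 7.2
Terminal payoffs (S − K): max(13.8, 0) = 13.8, max(-4.4, 0) = 0, max(-12.8, 0) = 0
Node u (S = 26): V_u = 1/1.08·[0.6857·13.8000 + 0.3143·0.0000] = 8.7619
Node d (S = 12): V_d = 1/1.08·[0.6857·0.0000 + 0.3143·0.0000] = 0.0000
Node 0 (S = 20): V_0 = 1/1.08·[0.6857·8.7619 + 0.3143·0.0000] = 5.5631

$5.56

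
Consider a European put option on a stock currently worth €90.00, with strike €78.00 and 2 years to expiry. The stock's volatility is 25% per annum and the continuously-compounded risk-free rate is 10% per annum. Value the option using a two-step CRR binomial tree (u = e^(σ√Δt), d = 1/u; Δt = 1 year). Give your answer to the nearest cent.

CRR parameters: u = e^(σ√Δt) = e^(0.25·√1) = 1.2840, d = 1/u = 0.7788
Per-period rate: rΔt = 0.1·1 = 0.1, so R = e^0.1 = 1.1052
Risk-neutral probability p = (e^0.1 − 0.7788)/(1.2840 − 0.7788) = 0.3264/0.5052 = 0.6460
Terminal stock prices: S_uu = 148.4, S_ud = 90, S_dd = 54.59
Terminal payoffs (K − S): max(-70.38, 0) = 0, max(-12, 0) = 0, max(23.41, 0) = 23.41
Node u (S = 115.6): V_u = e^(−0.1)·[0.6460·0.0000 + 0.3540·0.0000] = 0.0000
Node d (S = 70.09): V_d = e^(−0.1)·[0.6460·0.0000 + 0.3540·23.4122] = 7.4994
Node 0 (S = 90): V_0 = e^(−0.1)·[0.6460·0.0000 + 0.3540·7.4994] = 2.4022

€2.40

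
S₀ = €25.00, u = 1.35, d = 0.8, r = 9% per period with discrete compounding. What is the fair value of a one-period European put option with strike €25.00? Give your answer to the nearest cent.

Risk-neutral probability p = (1 + 0.09 − 0.8)/(1.35 − 0.8) = 0.2900/0.5500 = 0.5273
Terminal stock prices: S_u = 33.75, S_d = 20
Terminal payoffs (K − S): max(-8.75, 0) = 0, max(5, 0) = 5
Node 0 (S = 25): V_0 = 1/1.09·[0.5273·0.0000 + 0.4727·5.0000] = 2.1685

€2.17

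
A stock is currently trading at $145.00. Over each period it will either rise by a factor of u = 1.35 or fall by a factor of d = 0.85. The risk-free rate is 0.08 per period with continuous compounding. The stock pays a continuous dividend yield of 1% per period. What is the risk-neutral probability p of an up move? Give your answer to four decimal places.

p = 0.4450

Per-period risk-free factor R = e^0.08 = 1.0833; dividend-adjusted growth = e^(0.08−0.01) = 1.0725.
Risk-neutral probability p = (1.0725 − 0.85)/(1.35 − 0.85) = 0.2225/0.5000 = 0.4450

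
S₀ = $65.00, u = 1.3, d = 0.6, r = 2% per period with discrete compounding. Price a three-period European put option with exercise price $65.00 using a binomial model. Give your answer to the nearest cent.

Risk-neutral probability p = (1 + 0.02 − 0.6)/(1.3 − 0.6) = 0.4200/0.7000 = 0.6000
Terminal stock prices: S_uuu = 142.8, S_uud = 65.91, S_udd = 30.42, S_ddd = 14.04
Terminal payoffs (K − S): max(-77.81, 0) = 0, max(-0.91, 0) = 0, max(34.58, 0) = 34.58, max(50.96, 0) = 50.96
Node uu (S = 109.9): V_uu = 1/1.02·[0.6000·0.0000 + 0.4000·0.0000] = 0.0000
Node ud (S = 50.7): V_ud = 1/1.02·[0.6000·0.0000 + 0.4000·34.5800] = 13.5608
Node dd (S = 23.4): V_dd = 1/1.02·[0.6000·34.5800 + 0.4000·50.9600] = 40.3255
Node u (S = 84.5): V_u = 1/1.02·[0.6000·0.0000 + 0.4000·13.5608] = 5.3180
Node d (S = 39): V_d = 1/1.02·[0.6000·13.5608 + 0.4000·40.3255] = 23.7908
Node 0 (S = 65): V_0 = 1/1.02·[0.6000·5.3180 + 0.4000·23.7908] = 12.4580

$12.46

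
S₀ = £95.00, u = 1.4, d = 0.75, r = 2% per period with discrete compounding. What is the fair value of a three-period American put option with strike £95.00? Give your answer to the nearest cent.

Risk-neutral probability p = (1 + 0.02 − 0.75)/(1.4 − 0.75) = 0.2700/0.6500 = 0.4154
Terminal stock prices: S_uuu = 260.7, S_uud = 139.6, S_udd = 74.81, S_ddd = 40.08
Terminal payoffs (K − S): max(-165.7, 0) = 0, max(-44.65, 0) = 0, max(20.19, 0) = 20.19, max(54.92, 0) = 54.92
Node uu (S = 186.2): continuation = 1/1.02·[0.4154·0.0000 + 0.5846·0.0000] = 0.0000; exercise value = 0.0000 ≤ continuation, so V_uu = 0.0000
Node ud (S = 99.75): continuation = 1/1.02·[0.4154·0.0000 + 0.5846·20.1875] = 11.5705; exercise value = 0.0000 ≤ continuation, so V_ud = 11.5705
Node dd (S = 53.44): continuation = 1/1.02·[0.4154·20.1875 + 0.5846·54.9219] = 39.6998; exercise value = 41.5625 > continuation, so V_dd = 41.5625 (exercise)
Node u (S = 133): continuation = 1/1.02·[0.4154·0.0000 + 0.5846·11.5705] = 6.6317; exercise value = 0.0000 ≤ continuation, so V_u = 6.6317
Node d (S = 71.25): continuation = 1/1.02·[0.4154·11.5705 + 0.5846·41.5625] = 28.5336; exercise value = 23.7500 ≤ continuation, so V_d = 28.5336
Node 0 (S = 95): continuation = 1/1.02·[0.4154·6.6317 + 0.5846·28.5336] = 19.0548; exercise value = 0.0000 ≤ continuation, so V_0 = 19.0548

£19.05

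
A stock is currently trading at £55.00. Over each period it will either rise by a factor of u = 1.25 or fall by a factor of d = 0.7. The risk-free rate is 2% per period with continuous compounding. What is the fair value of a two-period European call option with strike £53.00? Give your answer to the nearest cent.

£10.73

Risk-neutral probability p = (e^0.02 − 0.7)/(1.25 − 0.7) = 0.3202/0.5500 = 0.5822
Terminal stock prices: S_uu = 85.94, S_ud = 48.12, S_dd = 26.95
Terminal payoffs (S − K): max(32.94, 0) = 32.94, max(-4.875, 0) = 0, max(-26.05, 0) = 0
Node u (S = 68.75): V_u = e^(−0.02)·[0.5822·32.9375 + 0.4178·0.0000] = 18.7960
Node d (S = 38.5): V_d = e^(−0.02)·[0.5822·0.0000 + 0.4178·0.0000] = 0.0000
Node 0 (S = 55): V_0 = e^(−0.02)·[0.5822·18.7960 + 0.4178·0.0000] = 10.7260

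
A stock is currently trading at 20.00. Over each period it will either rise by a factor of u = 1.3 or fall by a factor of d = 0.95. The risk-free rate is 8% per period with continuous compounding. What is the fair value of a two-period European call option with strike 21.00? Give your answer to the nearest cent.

Risk-neutral probability p = (e^0.08 − 0.95)/(1.3 − 0.95) = 0.1333/0.3500 = 0.3808
Terminal stock prices: S_uu = 33.8, S_ud = 24.7, S_dd = 18.05
Terminal payoffs (S − K): max(12.8, 0) = 12.8, max(3.7, 0) = 3.7, max(-2.95, 0) = 0
Node u (S = 26): V_u = e^(−0.08)·[0.3808·12.8000 + 0.6192·3.7000] = 6.6146
Node d (S = 19): V_d = e^(−0.08)·[0.3808·3.7000 + 0.6192·0.0000] = 1.3007
Node 0 (S = 20): V_0 = e^(−0.08)·[0.3808·6.6146 + 0.6192·1.3007] = 3.0687

3.07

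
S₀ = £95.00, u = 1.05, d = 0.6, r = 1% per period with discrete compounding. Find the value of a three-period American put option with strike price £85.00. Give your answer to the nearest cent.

£6.05

Risk-neutral probability p = (1 + 0.01 − 0.6)/(1.05 − 0.6) = 0.4100/0.4500 = 0.9111
Terminal stock prices: S_uuu = 110, S_uud = 62.84, S_udd = 35.91, S_ddd = 20.52
Terminal payoffs (K − S): max(-24.97, 0) = 0, max(22.16, 0) = 22.16, max(49.09, 0) = 49.09, max(64.48, 0) = 64.48
Node uu (S = 104.7): continuation = 1/1.01·[0.9111·0.0000 + 0.0889·22.1575] = 1.9501; exercise value = 0.0000 ≤ continuation, so V_uu = 1.9501
Node ud (S = 59.85): continuation = 1/1.01·[0.9111·22.1575 + 0.0889·49.0900] = 24.3084; exercise value = 25.1500 > continuation, so V_ud = 25.1500 (exercise)
Node dd (S = 34.2): continuation = 1/1.01·[0.9111·49.0900 + 0.0889·64.4800] = 49.9584; exercise value = 50.8000 > continuation, so V_dd = 50.8000 (exercise)
Node u (S = 99.75): continuation = 1/1.01·[0.9111·1.9501 + 0.0889·25.1500] = 3.9725; exercise value = 0.0000 ≤ continuation, so V_u = 3.9725
Node d (S = 57): continuation = 1/1.01·[0.9111·25.1500 + 0.0889·50.8000] = 27.1584; exercise value = 28.0000 > continuation, so V_d = 28.0000 (exercise)
Node 0 (S = 95): continuation = 1/1.01·[0.9111·3.9725 + 0.0889·28.0000] = 6.0478; exercise value = 0.0000 ≤ continuation, so V_0 = 6.0478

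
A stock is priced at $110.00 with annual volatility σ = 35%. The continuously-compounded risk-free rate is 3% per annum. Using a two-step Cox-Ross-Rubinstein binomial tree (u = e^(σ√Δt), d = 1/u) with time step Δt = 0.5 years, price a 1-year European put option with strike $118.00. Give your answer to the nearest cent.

$17.82

CRR parameters: u = e^(σ√Δt) = e^(0.35·√0.5) = 1.2808, d = 1/u = 0.7808
Per-period rate: rΔt = 0.03·0.5 = 0.015, so R = e^0.015 = 1.0151
Risk-neutral probability p = (e^0.015 − 0.7808)/(1.2808 − 0.7808) = 0.2344/0.5000 = 0.4687
Terminal stock prices: S_uu = 180.5, S_ud = 110, S_dd = 67.05
Terminal payoffs (K − S): max(-62.45, 0) = 0, max(8, 0) = 8, max(50.95, 0) = 50.95
Node u (S = 140.9): V_u = e^(−0.015)·[0.4687·0.0000 + 0.5313·8.0000] = 4.1874
Node d (S = 85.88): V_d = e^(−0.015)·[0.4687·8.0000 + 0.5313·50.9455] = 30.3596
Node 0 (S = 110): V_0 = e^(−0.015)·[0.4687·4.1874 + 0.5313·30.3596] = 17.8242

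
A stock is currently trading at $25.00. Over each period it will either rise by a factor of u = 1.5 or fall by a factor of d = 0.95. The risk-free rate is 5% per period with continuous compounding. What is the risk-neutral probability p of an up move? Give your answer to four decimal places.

p = 0.1841

Risk-neutral probability p = (e^0.05 − 0.95)/(1.5 − 0.95) = 0.1013/0.5500 = 0.1841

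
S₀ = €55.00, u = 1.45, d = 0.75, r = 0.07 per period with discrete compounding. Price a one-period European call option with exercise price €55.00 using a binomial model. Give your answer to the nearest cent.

Risk-neutral probability p = (1 + 0.07 − 0.75)/(1.45 − 0.75) = 0.3200/0.7000 = 0.4571
Terminal stock prices: S_u = 79.75, S_d = 41.25
Terminal payoffs (S − K): max(24.75, 0) = 24.75, max(-13.75, 0) = 0
Node 0 (S = 55): V_0 = 1/1.07·[0.4571·24.7500 + 0.5429·0.0000] = 10.5741

€10.57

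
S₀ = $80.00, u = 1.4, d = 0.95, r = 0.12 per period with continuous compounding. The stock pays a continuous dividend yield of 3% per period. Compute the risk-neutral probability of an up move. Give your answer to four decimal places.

p = 0.3204

Per-period risk-free factor R = e^0.12 = 1.1275; dividend-adjusted growth = e^(0.12−0.03) = 1.0942.
Risk-neutral probability p = (1.0942 − 0.95)/(1.4 − 0.95) = 0.1442/0.4500 = 0.3204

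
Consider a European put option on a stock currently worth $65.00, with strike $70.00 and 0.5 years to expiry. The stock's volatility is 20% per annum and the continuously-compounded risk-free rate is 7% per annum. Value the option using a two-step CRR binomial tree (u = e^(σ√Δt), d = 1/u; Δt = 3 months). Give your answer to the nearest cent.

CRR parameters: u = e^(σ√Δt) = e^(0.2·√0.25) = 1.1052, d = 1/u = 0.9048
Per-period rate: rΔt = 0.07·0.25 = 0.0175, so R = e^0.0175 = 1.0177
Risk-neutral probability p = (e^0.0175 − 0.9048)/(1.1052 − 0.9048) = 0.1128/0.2003 = 0.5631
Terminal stock prices: S_uu = 79.39, S_ud = 65, S_dd = 53.22
Terminal payoffs (K − S): max(-9.391, 0) = 0, max(5, 0) = 5, max(16.78, 0) = 16.78
Node u (S = 71.84): V_u = e^(−0.0175)·[0.5631·0.0000 + 0.4369·5.0000] = 2.1464
Node d (S = 58.81): V_d = e^(−0.0175)·[0.5631·5.0000 + 0.4369·16.7825] = 9.9712
Node 0 (S = 65): V_0 = e^(−0.0175)·[0.5631·2.1464 + 0.4369·9.9712] = 5.4682

$5.47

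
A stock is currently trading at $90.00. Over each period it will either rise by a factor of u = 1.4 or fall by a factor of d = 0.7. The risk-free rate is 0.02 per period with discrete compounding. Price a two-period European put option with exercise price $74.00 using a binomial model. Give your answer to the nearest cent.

Risk-neutral probability p = (1 + 0.02 − 0.7)/(1.4 − 0.7) = 0.3200/0.7000 = 0.4571
Terminal stock prices: S_uu = 176.4, S_ud = 88.2, S_dd = 44.1
Terminal payoffs (K − S): max(-102.4, 0) = 0, max(-14.2, 0) = 0, max(29.9, 0) = 29.9
Node u (S = 126): V_u = 1/1.02·[0.4571·0.0000 + 0.5429·0.0000] = 0.0000
Node d (S = 63): V_d = 1/1.02·[0.4571·0.0000 + 0.5429·29.9000] = 15.9132
Node 0 (S = 90): V_0 = 1/1.02·[0.4571·0.0000 + 0.5429·15.9132] = 8.4692

$8.47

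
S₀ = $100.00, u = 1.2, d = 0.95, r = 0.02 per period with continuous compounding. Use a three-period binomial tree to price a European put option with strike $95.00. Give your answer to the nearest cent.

$3.24

Risk-neutral probability p = (e^0.02 − 0.95)/(1.2 − 0.95) = 0.0702/0.2500 = 0.2808
Terminal stock prices: S_uuu = 172.8, S_uud = 136.8, S_udd = 108.3, S_ddd = 85.74
Terminal payoffs (K − S): max(-77.8, 0) = 0, max(-41.8, 0) = 0, max(-13.3, 0) = 0, max(9.263, 0) = 9.263
Node uu (S = 144): V_uu = e^(−0.02)·[0.2808·0.0000 + 0.7192·0.0000] = 0.0000
Node ud (S = 114): V_ud = e^(−0.02)·[0.2808·0.0000 + 0.7192·0.0000] = 0.0000
Node dd (S = 90.25): V_dd = e^(−0.02)·[0.2808·0.0000 + 0.7192·9.2625] = 6.5296
Node u (S = 120): V_u = e^(−0.02)·[0.2808·0.0000 + 0.7192·0.0000] = 0.0000
Node d (S = 95): V_d = e^(−0.02)·[0.2808·0.0000 + 0.7192·6.5296] = 4.6031
Node 0 (S = 100): V_0 = e^(−0.02)·[0.2808·0.0000 + 0.7192·4.6031] = 3.2450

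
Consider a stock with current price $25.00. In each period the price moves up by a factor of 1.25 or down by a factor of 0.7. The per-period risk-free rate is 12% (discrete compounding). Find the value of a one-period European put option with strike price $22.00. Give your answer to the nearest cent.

Risk-neutral probability p = (1 + 0.12 − 0.7)/(1.25 − 0.7) = 0.4200/0.5500 = 0.7636
Terminal stock prices: S_u = 31.25, S_d = 17.5
Terminal payoffs (K − S): max(-9.25, 0) = 0, max(4.5, 0) = 4.5
Node 0 (S = 25): V_0 = 1/1.12·[0.7636·0.0000 + 0.2364·4.5000] = 0.9497

$0.95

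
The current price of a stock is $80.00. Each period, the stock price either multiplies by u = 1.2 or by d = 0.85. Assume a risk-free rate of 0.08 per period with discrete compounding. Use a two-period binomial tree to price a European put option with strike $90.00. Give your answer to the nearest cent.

$6.49

Risk-neutral probability p = (1 + 0.08 − 0.85)/(1.2 − 0.85) = 0.2300/0.3500 = 0.6571
Terminal stock prices: S_uu = 115.2, S_ud = 81.6, S_dd = 57.8
Terminal payoffs (K − S): max(-25.2, 0) = 0, max(8.4, 0) = 8.4, max(32.2, 0) = 32.2
Node u (S = 96): V_u = 1/1.08·[0.6571·0.0000 + 0.3429·8.4000] = 2.6667
Node d (S = 68): V_d = 1/1.08·[0.6571·8.4000 + 0.3429·32.2000] = 15.3333
Node 0 (S = 80): V_0 = 1/1.08·[0.6571·2.6667 + 0.3429·15.3333] = 6.4903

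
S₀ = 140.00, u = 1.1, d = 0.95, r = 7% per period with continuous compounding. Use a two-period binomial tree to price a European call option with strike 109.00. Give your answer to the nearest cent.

Risk-neutral probability p = (e^0.07 − 0.95)/(1.1 − 0.95) = 0.1225/0.1500 = 0.8167
Terminal stock prices: S_uu = 169.4, S_ud = 146.3, S_dd = 126.3
Terminal payoffs (S − K): max(60.4, 0) = 60.4, max(37.3, 0) = 37.3, max(17.35, 0) = 17.35
Node u (S = 154): V_u = e^(−0.07)·[0.8167·60.4000 + 0.1833·37.3000] = 52.3691
Node d (S = 133): V_d = e^(−0.07)·[0.8167·37.3000 + 0.1833·17.3500] = 31.3691
Node 0 (S = 140): V_0 = e^(−0.07)·[0.8167·52.3691 + 0.1833·31.3691] = 45.2400

45.24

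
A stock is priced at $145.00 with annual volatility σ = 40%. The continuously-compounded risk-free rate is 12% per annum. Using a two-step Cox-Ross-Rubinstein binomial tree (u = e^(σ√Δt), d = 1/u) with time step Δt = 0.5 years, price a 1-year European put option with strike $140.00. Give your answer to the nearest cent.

$10.93

CRR parameters: u = e^(σ√Δt) = e^(0.4·√0.5) = 1.3269, d = 1/u = 0.7536
Per-period rate: rΔt = 0.12·0.5 = 0.06, so R = e^0.06 = 1.0618
Risk-neutral probability p = (e^0.06 − 0.7536)/(1.3269 − 0.7536) = 0.3082/0.5733 = 0.5376
Terminal stock prices: S_uu = 255.3, S_ud = 145, S_dd = 82.36
Terminal payoffs (K − S): max(-115.3, 0) = 0, max(-5, 0) = 0, max(57.64, 0) = 57.64
Node u (S = 192.4): V_u = e^(−0.06)·[0.5376·0.0000 + 0.4624·0.0000] = 0.0000
Node d (S = 109.3): V_d = e^(−0.06)·[0.5376·0.0000 + 0.4624·57.6442] = 25.1011
Node 0 (S = 145): V_0 = e^(−0.06)·[0.5376·0.0000 + 0.4624·25.1011] = 10.9302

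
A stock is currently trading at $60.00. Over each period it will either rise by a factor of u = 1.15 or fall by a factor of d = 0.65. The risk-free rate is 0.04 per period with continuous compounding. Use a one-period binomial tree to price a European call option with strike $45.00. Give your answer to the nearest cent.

$18.02

Risk-neutral probability p = (e^0.04 − 0.65)/(1.15 − 0.65) = 0.3908/0.5000 = 0.7816
Terminal stock prices: S_u = 69, S_d = 39
Terminal payoffs (S − K): max(24, 0) = 24, max(-6, 0) = 0
Node 0 (S = 60): V_0 = e^(−0.04)·[0.7816·24.0000 + 0.2184·0.0000] = 18.0234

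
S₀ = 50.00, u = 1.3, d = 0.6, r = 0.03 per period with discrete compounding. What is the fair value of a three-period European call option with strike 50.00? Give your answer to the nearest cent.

12.98

Risk-neutral probability p = (1 + 0.03 − 0.6)/(1.3 − 0.6) = 0.4300/0.7000 = 0.6143
Terminal stock prices: S_uuu = 109.9, S_uud = 50.7, S_udd = 23.4, S_ddd = 10.8
Terminal payoffs (S − K): max(59.85, 0) = 59.85, max(0.7, 0) = 0.7, max(-26.6, 0) = 0, max(-39.2, 0) = 0
Node uu (S = 84.5): V_uu = 1/1.03·[0.6143·59.8500 + 0.3857·0.7000] = 35.9563
Node ud (S = 39): V_ud = 1/1.03·[0.6143·0.7000 + 0.3857·0.0000] = 0.4175
Node dd (S = 18): V_dd = 1/1.03·[0.6143·0.0000 + 0.3857·0.0000] = 0.0000
Node u (S = 65): V_u = 1/1.03·[0.6143·35.9563 + 0.3857·0.4175] = 21.6005
Node d (S = 30): V_d = 1/1.03·[0.6143·0.4175 + 0.3857·0.0000] = 0.2490
Node 0 (S = 50): V_0 = 1/1.03·[0.6143·21.6005 + 0.3857·0.2490] = 12.9756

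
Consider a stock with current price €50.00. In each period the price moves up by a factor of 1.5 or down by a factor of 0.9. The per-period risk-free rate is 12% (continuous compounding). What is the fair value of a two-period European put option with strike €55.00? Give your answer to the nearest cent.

Risk-neutral probability p = (e^0.12 − 0.9)/(1.5 − 0.9) = 0.2275/0.6000 = 0.3792
Terminal stock prices: S_uu = 112.5, S_ud = 67.5, S_dd = 40.5
Terminal payoffs (K − S): max(-57.5, 0) = 0, max(-12.5, 0) = 0, max(14.5, 0) = 14.5
Node u (S = 75): V_u = e^(−0.12)·[0.3792·0.0000 + 0.6208·0.0000] = 0.0000
Node d (S = 45): V_d = e^(−0.12)·[0.3792·0.0000 + 0.6208·14.5000] = 7.9842
Node 0 (S = 50): V_0 = e^(−0.12)·[0.3792·0.0000 + 0.6208·7.9842] = 4.3964

€4.40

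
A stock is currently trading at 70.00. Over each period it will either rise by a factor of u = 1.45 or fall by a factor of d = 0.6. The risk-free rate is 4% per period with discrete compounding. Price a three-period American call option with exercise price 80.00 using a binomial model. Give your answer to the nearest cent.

Risk-neutral probability p = (1 + 0.04 − 0.6)/(1.45 − 0.6) = 0.4400/0.8500 = 0.5176
Terminal stock prices: S_uuu = 213.4, S_uud = 88.31, S_udd = 36.54, S_ddd = 15.12
Terminal payoffs (S − K): max(133.4, 0) = 133.4, max(8.305, 0) = 8.305, max(-43.46, 0) = 0, max(-64.88, 0) = 0
Node uu (S = 147.2): continuation = 1/1.04·[0.5176·133.4038 + 0.4824·8.3050] = 70.2519; exercise value = 67.1750 ≤ continuation, so V_uu = 70.2519
Node ud (S = 60.9): continuation = 1/1.04·[0.5176·8.3050 + 0.4824·0.0000] = 4.1337; exercise value = 0.0000 ≤ continuation, so V_ud = 4.1337
Node dd (S = 25.2): continuation = 1/1.04·[0.5176·0.0000 + 0.4824·0.0000] = 0.0000; exercise value = 0.0000 ≤ continuation, so V_dd = 0.0000
Node u (S = 101.5): continuation = 1/1.04·[0.5176·70.2519 + 0.4824·4.1337] = 36.8842; exercise value = 21.5000 ≤ continuation, so V_u = 36.8842
Node d (S = 42): continuation = 1/1.04·[0.5176·4.1337 + 0.4824·0.0000] = 2.0575; exercise value = 0.0000 ≤ continuation, so V_d = 2.0575
Node 0 (S = 70): continuation = 1/1.04·[0.5176·36.8842 + 0.4824·2.0575] = 19.3129; exercise value = 0.0000 ≤ continuation, so V_0 = 19.3129

19.31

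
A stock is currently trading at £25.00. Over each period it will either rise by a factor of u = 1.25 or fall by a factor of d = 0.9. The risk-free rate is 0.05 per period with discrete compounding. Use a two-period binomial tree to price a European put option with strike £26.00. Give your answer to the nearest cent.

Risk-neutral probability p = (1 + 0.05 − 0.9)/(1.25 − 0.9) = 0.1500/0.3500 = 0.4286
Terminal stock prices: S_uu = 39.06, S_ud = 28.12, S_dd = 20.25
Terminal payoffs (K − S): max(-13.06, 0) = 0, max(-2.125, 0) = 0, max(5.75, 0) = 5.75
Node u (S = 31.25): V_u = 1/1.05·[0.4286·0.0000 + 0.5714·0.0000] = 0.0000
Node d (S = 22.5): V_d = 1/1.05·[0.4286·0.0000 + 0.5714·5.7500] = 3.1293
Node 0 (S = 25): V_0 = 1/1.05·[0.4286·0.0000 + 0.5714·3.1293] = 1.7030

£1.70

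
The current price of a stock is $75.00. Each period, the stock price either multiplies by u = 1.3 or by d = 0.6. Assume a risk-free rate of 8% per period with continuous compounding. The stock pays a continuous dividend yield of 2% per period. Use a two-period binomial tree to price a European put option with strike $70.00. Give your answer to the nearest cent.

Per-period risk-free factor R = e^0.08 = 1.0833; dividend-adjusted growth = e^(0.08−0.02) = 1.0618.
Risk-neutral probability p = (1.0618 − 0.6)/(1.3 − 0.6) = 0.4618/0.7000 = 0.6598
Terminal stock prices: S_uu = 126.8, S_ud = 58.5, S_dd = 27
Terminal payoffs (K − S): max(-56.75, 0) = 0, max(11.5, 0) = 11.5, max(43, 0) = 43
Node u (S = 97.5): V_u = e^(−0.08)·[0.6598·0.0000 + 0.3402·11.5000] = 3.6119
Node d (S = 45): V_d = e^(−0.08)·[0.6598·11.5000 + 0.3402·43.0000] = 20.5092
Node 0 (S = 75): V_0 = e^(−0.08)·[0.6598·3.6119 + 0.3402·20.5092] = 8.6412

$8.64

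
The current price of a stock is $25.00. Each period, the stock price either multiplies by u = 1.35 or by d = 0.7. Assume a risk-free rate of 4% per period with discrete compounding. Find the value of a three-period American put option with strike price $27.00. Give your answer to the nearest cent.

$5.46

Risk-neutral probability p = (1 + 0.04 − 0.7)/(1.35 − 0.7) = 0.3400/0.6500 = 0.5231
Terminal stock prices: S_uuu = 61.51, S_uud = 31.89, S_udd = 16.54, S_ddd = 8.575
Terminal payoffs (K − S): max(-34.51, 0) = 0, max(-4.894, 0) = 0, max(10.46, 0) = 10.46, max(18.43, 0) = 18.43
Node uu (S = 45.56): continuation = 1/1.04·[0.5231·0.0000 + 0.4769·0.0000] = 0.0000; exercise value = 0.0000 ≤ continuation, so V_uu = 0.0000
Node ud (S = 23.62): continuation = 1/1.04·[0.5231·0.0000 + 0.4769·10.4625] = 4.7979; exercise value = 3.3750 ≤ continuation, so V_ud = 4.7979
Node dd (S = 12.25): continuation = 1/1.04·[0.5231·10.4625 + 0.4769·18.4250] = 13.7115; exercise value = 14.7500 > continuation, so V_dd = 14.7500 (exercise)
Node u (S = 33.75): continuation = 1/1.04·[0.5231·0.0000 + 0.4769·4.7979] = 2.2002; exercise value = 0.0000 ≤ continuation, so V_u = 2.2002
Node d (S = 17.5): continuation = 1/1.04·[0.5231·4.7979 + 0.4769·14.7500] = 9.1772; exercise value = 9.5000 > continuation, so V_d = 9.5000 (exercise)
Node 0 (S = 25): continuation = 1/1.04·[0.5231·2.2002 + 0.4769·9.5000] = 5.4631; exercise value = 2.0000 ≤ continuation, so V_0 = 5.4631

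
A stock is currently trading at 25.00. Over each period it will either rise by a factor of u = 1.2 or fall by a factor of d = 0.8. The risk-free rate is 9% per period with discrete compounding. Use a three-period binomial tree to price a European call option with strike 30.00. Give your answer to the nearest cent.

Risk-neutral probability p = (1 + 0.09 − 0.8)/(1.2 − 0.8) = 0.2900/0.4000 = 0.7250
Terminal stock prices: S_uuu = 43.2, S_uud = 28.8, S_udd = 19.2, S_ddd = 12.8
Terminal payoffs (S − K): max(13.2, 0) = 13.2, max(-1.2, 0) = 0, max(-10.8, 0) = 0, max(-17.2, 0) = 0
Node uu (S = 36): V_uu = 1/1.09·[0.7250·13.2000 + 0.2750·0.0000] = 8.7798
Node ud (S = 24): V_ud = 1/1.09·[0.7250·0.0000 + 0.2750·0.0000] = 0.0000
Node dd (S = 16): V_dd = 1/1.09·[0.7250·0.0000 + 0.2750·0.0000] = 0.0000
Node u (S = 30): V_u = 1/1.09·[0.7250·8.7798 + 0.2750·0.0000] = 5.8398
Node d (S = 20): V_d = 1/1.09·[0.7250·0.0000 + 0.2750·0.0000] = 0.0000
Node 0 (S = 25): V_0 = 1/1.09·[0.7250·5.8398 + 0.2750·0.0000] = 3.8843

3.88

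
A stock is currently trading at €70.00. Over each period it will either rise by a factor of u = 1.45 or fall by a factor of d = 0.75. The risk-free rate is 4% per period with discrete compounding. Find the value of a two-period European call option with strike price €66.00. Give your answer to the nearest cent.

Risk-neutral probability p = (1 + 0.04 − 0.75)/(1.45 − 0.75) = 0.2900/0.7000 = 0.4143
Terminal stock prices: S_uu = 147.2, S_ud = 76.12, S_dd = 39.38
Terminal payoffs (S − K): max(81.18, 0) = 81.18, max(10.12, 0) = 10.12, max(-26.62, 0) = 0
Node u (S = 101.5): V_u = 1/1.04·[0.4143·81.1750 + 0.5857·10.1250] = 38.0385
Node d (S = 52.5): V_d = 1/1.04·[0.4143·10.1250 + 0.5857·0.0000] = 4.0333
Node 0 (S = 70): V_0 = 1/1.04·[0.4143·38.0385 + 0.5857·4.0333] = 17.4242

€17.42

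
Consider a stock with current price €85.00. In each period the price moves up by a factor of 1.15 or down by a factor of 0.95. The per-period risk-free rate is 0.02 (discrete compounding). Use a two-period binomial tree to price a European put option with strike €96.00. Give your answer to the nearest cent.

Risk-neutral probability p = (1 + 0.02 − 0.95)/(1.15 − 0.95) = 0.0700/0.2000 = 0.3500
Terminal stock prices: S_uu = 112.4, S_ud = 92.86, S_dd = 76.71
Terminal payoffs (K − S): max(-16.41, 0) = 0, max(3.138, 0) = 3.138, max(19.29, 0) = 19.29
Node u (S = 97.75): V_u = 1/1.02·[0.3500·0.0000 + 0.6500·3.1375] = 1.9994
Node d (S = 80.75): V_d = 1/1.02·[0.3500·3.1375 + 0.6500·19.2875] = 13.3676
Node 0 (S = 85): V_0 = 1/1.02·[0.3500·1.9994 + 0.6500·13.3676] = 9.2047

€9.20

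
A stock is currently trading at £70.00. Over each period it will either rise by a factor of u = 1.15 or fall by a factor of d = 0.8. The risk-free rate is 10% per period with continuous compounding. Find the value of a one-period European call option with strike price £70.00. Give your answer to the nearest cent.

£8.28

Risk-neutral probability p = (e^0.1 − 0.8)/(1.15 − 0.8) = 0.3052/0.3500 = 0.8719
Terminal stock prices: S_u = 80.5, S_d = 56
Terminal payoffs (S − K): max(10.5, 0) = 10.5, max(-14, 0) = 0
Node 0 (S = 70): V_0 = e^(−0.1)·[0.8719·10.5000 + 0.1281·0.0000] = 8.2839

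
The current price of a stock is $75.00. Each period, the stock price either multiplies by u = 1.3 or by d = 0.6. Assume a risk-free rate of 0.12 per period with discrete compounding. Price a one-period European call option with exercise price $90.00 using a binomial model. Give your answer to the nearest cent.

$4.97

Risk-neutral probability p = (1 + 0.12 − 0.6)/(1.3 − 0.6) = 0.5200/0.7000 = 0.7429
Terminal stock prices: S_u = 97.5, S_d = 45
Terminal payoffs (S − K): max(7.5, 0) = 7.5, max(-45, 0) = 0
Node 0 (S = 75): V_0 = 1/1.12·[0.7429·7.5000 + 0.2571·0.0000] = 4.9745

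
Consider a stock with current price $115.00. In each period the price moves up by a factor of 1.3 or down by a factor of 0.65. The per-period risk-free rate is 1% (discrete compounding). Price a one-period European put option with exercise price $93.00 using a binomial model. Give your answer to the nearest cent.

$8.06

Risk-neutral probability p = (1 + 0.01 − 0.65)/(1.3 − 0.65) = 0.3600/0.6500 = 0.5538
Terminal stock prices: S_u = 149.5, S_d = 74.75
Terminal payoffs (K − S): max(-56.5, 0) = 0, max(18.25, 0) = 18.25
Node 0 (S = 115): V_0 = 1/1.01·[0.5538·0.0000 + 0.4462·18.2500] = 8.0617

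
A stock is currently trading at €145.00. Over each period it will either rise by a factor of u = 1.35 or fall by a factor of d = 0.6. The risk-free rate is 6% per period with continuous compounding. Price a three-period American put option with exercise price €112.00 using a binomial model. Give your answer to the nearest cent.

Risk-neutral probability p = (e^0.06 − 0.6)/(1.35 − 0.6) = 0.4618/0.7500 = 0.6158
Terminal stock prices: S_uuu = 356.8, S_uud = 158.6, S_udd = 70.47, S_ddd = 31.32
Terminal payoffs (K − S): max(-244.8, 0) = 0, max(-46.56, 0) = 0, max(41.53, 0) = 41.53, max(80.68, 0) = 80.68
Node uu (S = 264.3): continuation = e^(−0.06)·[0.6158·0.0000 + 0.3842·0.0000] = 0.0000; exercise value = 0.0000 ≤ continuation, so V_uu = 0.0000
Node ud (S = 117.4): continuation = e^(−0.06)·[0.6158·0.0000 + 0.3842·41.5300] = 15.0273; exercise value = 0.0000 ≤ continuation, so V_ud = 15.0273
Node dd (S = 52.2): continuation = e^(−0.06)·[0.6158·41.5300 + 0.3842·80.6800] = 53.2776; exercise value = 59.8000 > continuation, so V_dd = 59.8000 (exercise)
Node u (S = 195.8): continuation = e^(−0.06)·[0.6158·0.0000 + 0.3842·15.0273] = 5.4375; exercise value = 0.0000 ≤ continuation, so V_u = 5.4375
Node d (S = 87): continuation = e^(−0.06)·[0.6158·15.0273 + 0.3842·59.8000] = 30.3529; exercise value = 25.0000 ≤ continuation, so V_d = 30.3529
Node 0 (S = 145): continuation = e^(−0.06)·[0.6158·5.4375 + 0.3842·30.3529] = 14.1363; exercise value = 0.0000 ≤ continuation, so V_0 = 14.1363

€14.14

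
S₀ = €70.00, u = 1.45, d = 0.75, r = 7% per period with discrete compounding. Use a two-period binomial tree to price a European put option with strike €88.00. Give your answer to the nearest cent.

Risk-neutral probability p = (1 + 0.07 − 0.75)/(1.45 − 0.75) = 0.3200/0.7000 = 0.4571
Terminal stock prices: S_uu = 147.2, S_ud = 76.12, S_dd = 39.38
Terminal payoffs (K − S): max(-59.18, 0) = 0, max(11.88, 0) = 11.88, max(48.62, 0) = 48.62
Node u (S = 101.5): V_u = 1/1.07·[0.4571·0.0000 + 0.5429·11.8750] = 6.0247
Node d (S = 52.5): V_d = 1/1.07·[0.4571·11.8750 + 0.5429·48.6250] = 29.7430
Node 0 (S = 70): V_0 = 1/1.07·[0.4571·6.0247 + 0.5429·29.7430] = 17.6639

€17.66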